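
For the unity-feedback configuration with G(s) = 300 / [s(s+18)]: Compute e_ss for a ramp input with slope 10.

System type = 1 (one pole at s=0).
K_v = lim_{s→0} s·G(s) = 300 / (18) = 50/3.
e_ss = 10/K_v = 10/(50/3) = 0.6.

0.6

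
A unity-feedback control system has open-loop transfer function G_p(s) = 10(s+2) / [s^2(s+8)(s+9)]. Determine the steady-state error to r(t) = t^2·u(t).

7.2

G_p(s) has two factors of s in the denominator, so the system is type 2.
K_a = lim_{s→0} s^2·G_p(s) = 10·2 / (8·9) = 5/18.
r(t) = t^2 gives R(s) = 2/s^3.
e_ss = 2/K_a = 2/(5/18) = 7.2.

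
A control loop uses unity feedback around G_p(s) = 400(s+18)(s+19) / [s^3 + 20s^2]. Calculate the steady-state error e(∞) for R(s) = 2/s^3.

The denominator has no term below 20s^2 — 2 poles at s=0, type 2.
K_a = lim_{s→0} s^2·G_p(s) = 400·18·19 / 20 = 6840.
r(t) = t^2 gives R(s) = 2/s^3.
e_ss = 2/K_a = 2/6840 = 1/3420.

1/3420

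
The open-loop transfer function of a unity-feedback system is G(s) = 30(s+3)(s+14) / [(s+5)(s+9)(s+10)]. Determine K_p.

2.8

No free integrators in G(s): this is a type 0 system.
K_p = lim_{s→0} G(s) = 30·3·14 / (5·9·10) = 2.8.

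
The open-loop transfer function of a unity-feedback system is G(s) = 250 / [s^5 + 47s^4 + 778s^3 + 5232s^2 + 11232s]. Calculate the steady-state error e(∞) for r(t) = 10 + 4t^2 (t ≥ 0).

Lowest-order denominator term is 11232s, so the open loop has 1 pole at the origin → type 1 system. Treating each term separately:
  • 10: tracked with zero error.
  • 4t^2: a type-1 system cannot track it, e_ss → ∞.
The unbounded component dominates.

infinity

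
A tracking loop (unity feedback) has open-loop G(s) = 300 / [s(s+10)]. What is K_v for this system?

30

One free integrator in G(s): this is a type 1 system.
K_v = lim_{s→0} s·G(s) = 300 / (10) = 30.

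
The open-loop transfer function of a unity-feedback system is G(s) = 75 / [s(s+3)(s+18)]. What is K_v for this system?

25/18

The open loop has one pole at the origin → type 1 system.
K_v = lim_{s→0} s·G(s) = 75 / (3·18) = 25/18.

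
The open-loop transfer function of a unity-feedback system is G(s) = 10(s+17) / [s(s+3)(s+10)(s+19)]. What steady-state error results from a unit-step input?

0

G(s) has one factor of s in the denominator, so the system is type 1.
K_p = ∞ for a type-1 system; e_ss to a step is zero.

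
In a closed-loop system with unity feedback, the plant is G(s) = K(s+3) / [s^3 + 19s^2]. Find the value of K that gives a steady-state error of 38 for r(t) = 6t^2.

2

Factoring s^2 from the denominator leaves a polynomial with constant term 19, so the system is type 2.
K_a = lim_{s→0} s^2·G(s) = K·3 / 19 = (3/19)·K.
e_ss = 12/K_a = 38 ⇒ K_a = 6/19 ⇒ K = (6/19)/(3/19) = 2.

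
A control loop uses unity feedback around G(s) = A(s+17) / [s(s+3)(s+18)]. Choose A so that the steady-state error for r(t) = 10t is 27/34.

40

One free integrator in G(s): this is a type 1 system.
K_v = lim_{s→0} s·G(s) = A·17 / (3·18) = (17/54)·A.
e_ss = 10/K_v = 27/34 ⇒ K_v = 340/27 ⇒ A = (340/27)/(17/54) = 40.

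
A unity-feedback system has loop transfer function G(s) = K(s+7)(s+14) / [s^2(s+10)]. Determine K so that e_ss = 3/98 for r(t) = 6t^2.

G(s) has two factors of s in the denominator, so the system is type 2.
K_a = lim_{s→0} s^2·G(s) = K·7·14 / (10) = 9.8·K.
e_ss = 12/K_a = 3/98 ⇒ K_a = 392 ⇒ K = 392/9.8 = 40.

40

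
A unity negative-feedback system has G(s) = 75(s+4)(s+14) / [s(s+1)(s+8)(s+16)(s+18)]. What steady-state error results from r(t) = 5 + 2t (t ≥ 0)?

The open loop has one pole at the origin → type 1 system. Taking each input component in turn:
  • 5: tracked with zero error.
  • 2t: e_ss = 2/K_v with K_v=175/96 → 192/175.
Total e_ss = 192/175.

192/175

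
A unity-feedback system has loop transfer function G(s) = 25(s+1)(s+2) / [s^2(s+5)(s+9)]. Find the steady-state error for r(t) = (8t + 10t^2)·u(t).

The open loop has two poles at the origin → type 2 system. Treating each term separately:
  • 8t: tracked with zero error.
  • 10t^2: e_ss = 20/K_a with K_a=10/9 → 18.
Total e_ss = 18.

18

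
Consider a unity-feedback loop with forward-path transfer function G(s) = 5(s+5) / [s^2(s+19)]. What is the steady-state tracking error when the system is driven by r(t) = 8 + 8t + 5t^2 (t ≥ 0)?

The open loop has two poles at the origin → type 2 system. Taking each input component in turn:
  • 8: tracked with zero error.
  • 8t: tracked with zero error.
  • 5t^2: e_ss = 10/K_a with K_a=25/19 → 7.6.
Total e_ss = 7.6.

7.6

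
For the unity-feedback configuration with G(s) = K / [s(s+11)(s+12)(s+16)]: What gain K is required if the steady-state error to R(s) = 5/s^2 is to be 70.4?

150

One free integrator in G(s): this is a type 1 system.
K_v = lim_{s→0} s·G(s) = K / (11·12·16) = (1/2112)·K.
e_ss = 5/K_v = 70.4 ⇒ K_v = 25/352 ⇒ K = (25/352)/(1/2112) = 150.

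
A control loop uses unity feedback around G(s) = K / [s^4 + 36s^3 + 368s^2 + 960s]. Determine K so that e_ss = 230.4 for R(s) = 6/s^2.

Factoring s from the denominator leaves a polynomial with constant term 960, so the system is type 1.
K_v = lim_{s→0} s·G(s) = K / 960 = (1/960)·K.
e_ss = 6/K_v = 230.4 ⇒ K_v = 5/192 ⇒ K = (5/192)/(1/960) = 25.

25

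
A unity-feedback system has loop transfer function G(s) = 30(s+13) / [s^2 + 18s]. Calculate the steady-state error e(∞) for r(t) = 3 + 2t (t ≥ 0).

Factoring s from the denominator leaves a polynomial with constant term 18, so the system is type 1. Taking each input component in turn:
  • 3: tracked with zero error.
  • 2t: e_ss = 2/K_v with K_v=65/3 → 6/65.
Total e_ss = 6/65.

6/65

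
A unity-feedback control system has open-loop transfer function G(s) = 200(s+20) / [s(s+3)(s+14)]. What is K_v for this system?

System type = 1 (one pole at s=0).
K_v = lim_{s→0} s·G(s) = 200·20 / (3·14) = 2000/21.

2000/21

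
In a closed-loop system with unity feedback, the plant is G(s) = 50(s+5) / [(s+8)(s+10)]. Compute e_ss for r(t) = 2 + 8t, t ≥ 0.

The open loop has no poles at the origin → type 0 system. By superposition:
  • 2: e_ss = 2/(1+K_p) with K_p=3.125 → 16/33.
  • 8t: a type-0 system cannot track it, e_ss → ∞.
The unbounded component dominates.

infinity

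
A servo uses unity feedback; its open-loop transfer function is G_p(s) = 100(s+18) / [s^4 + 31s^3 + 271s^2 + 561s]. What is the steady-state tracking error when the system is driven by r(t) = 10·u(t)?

0

The denominator has no term below 561s — 1 pole at s=0, type 1.
A type-1 system has K_p = ∞, so it tracks a step input with zero steady-state error.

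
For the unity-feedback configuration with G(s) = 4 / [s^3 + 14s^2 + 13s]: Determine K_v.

4/13

The denominator has no term below 13s — 1 pole at s=0, type 1.
K_v = lim_{s→0} s·G(s) = 4 / 13 = 4/13.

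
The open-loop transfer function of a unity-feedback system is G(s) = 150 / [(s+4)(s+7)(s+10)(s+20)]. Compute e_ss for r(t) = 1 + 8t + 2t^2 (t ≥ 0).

infinity

G(s) has no factors of s in the denominator, so the system is type 0. By superposition:
  • 1: e_ss = 1/(1+K_p) with K_p=3/112 → 112/115.
  • 8t: a type-0 system cannot track it, e_ss → ∞.
  • 2t^2: a type-0 system cannot track it, e_ss → ∞.
The unbounded component dominates.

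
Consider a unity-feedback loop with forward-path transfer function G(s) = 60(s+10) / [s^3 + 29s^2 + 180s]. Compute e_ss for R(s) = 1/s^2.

0.3

Lowest-order denominator term is 180s, so the open loop has 1 pole at the origin → type 1 system.
K_v = lim_{s→0} s·G(s) = 60·10 / 180 = 10/3.
e_ss = 1/K_v = 1/(10/3) = 0.3.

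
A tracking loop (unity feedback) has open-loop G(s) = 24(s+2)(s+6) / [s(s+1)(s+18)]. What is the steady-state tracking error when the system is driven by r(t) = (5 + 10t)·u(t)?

0.625

The open loop has one pole at the origin → type 1 system. Taking each input component in turn:
  • 5: tracked with zero error.
  • 10t: e_ss = 10/K_v with K_v=16 → 0.625.
Total e_ss = 0.625.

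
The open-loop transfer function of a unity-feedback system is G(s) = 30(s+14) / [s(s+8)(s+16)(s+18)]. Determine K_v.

35/192

System type = 1 (one pole at s=0).
K_v = lim_{s→0} s·G(s) = 30·14 / (8·16·18) = 35/192.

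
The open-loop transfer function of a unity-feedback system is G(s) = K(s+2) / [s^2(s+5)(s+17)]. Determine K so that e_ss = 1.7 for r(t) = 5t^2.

250

Two free integrators in G(s): this is a type 2 system.
K_a = lim_{s→0} s^2·G(s) = K·2 / (5·17) = (2/85)·K.
e_ss = 10/K_a = 1.7 ⇒ K_a = 100/17 ⇒ K = (100/17)/(2/85) = 250.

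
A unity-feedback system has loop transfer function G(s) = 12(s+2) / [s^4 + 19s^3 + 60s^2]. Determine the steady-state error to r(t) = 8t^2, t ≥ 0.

40

Factoring s^2 from the denominator leaves a polynomial with constant term 60, so the system is type 2.
K_a = lim_{s→0} s^2·G(s) = 12·2 / 60 = 0.4.
r(t) = 8t^2 gives R(s) = 16/s^3.
e_ss = 16/K_a = 16/0.4 = 40.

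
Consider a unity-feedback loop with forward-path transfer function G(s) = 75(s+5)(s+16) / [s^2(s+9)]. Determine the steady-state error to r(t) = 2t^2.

System type = 2 (two poles at s=0).
K_a = lim_{s→0} s^2·G(s) = 75·5·16 / (9) = 2000/3.
r(t) = 2t^2 gives R(s) = 4/s^3.
e_ss = 4/K_a = 4/(2000/3) = 0.006.

0.006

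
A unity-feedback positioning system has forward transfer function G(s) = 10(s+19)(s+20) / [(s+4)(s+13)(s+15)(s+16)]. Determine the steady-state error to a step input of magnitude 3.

The open loop has no poles at the origin → type 0 system.
K_p = lim_{s→0} G(s) = 10·19·20 / (4·13·15·16) = 95/312.
e_ss = 3/(1 + K_p) = 3/(407/312) = 936/407.

936/407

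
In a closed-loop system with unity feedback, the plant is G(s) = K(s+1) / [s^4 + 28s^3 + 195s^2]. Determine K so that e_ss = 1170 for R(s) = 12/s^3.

The denominator has no term below 195s^2 — 2 poles at s=0, type 2.
K_a = lim_{s→0} s^2·G(s) = K·1 / 195 = (1/195)·K.
e_ss = 12/K_a = 1170 ⇒ K_a = 2/195 ⇒ K = (2/195)/(1/195) = 2.

2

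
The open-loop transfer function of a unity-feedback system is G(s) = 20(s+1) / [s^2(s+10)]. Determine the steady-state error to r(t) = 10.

0

The open loop has two poles at the origin → type 2 system.
K_p = ∞ for a type-2 system; e_ss to a step is zero.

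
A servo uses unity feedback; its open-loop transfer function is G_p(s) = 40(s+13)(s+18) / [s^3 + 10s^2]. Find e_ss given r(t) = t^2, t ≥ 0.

1/468

Factoring s^2 from the denominator leaves a polynomial with constant term 10, so the system is type 2.
K_a = lim_{s→0} s^2·G_p(s) = 40·13·18 / 10 = 936.
r(t) = t^2 gives R(s) = 2/s^3.
e_ss = 2/K_a = 2/936 = 1/468.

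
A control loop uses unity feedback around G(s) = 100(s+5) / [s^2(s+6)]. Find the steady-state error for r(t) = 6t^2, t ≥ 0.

The open loop has two poles at the origin → type 2 system.
K_a = lim_{s→0} s^2·G(s) = 100·5 / (6) = 250/3.
r(t) = 6t^2 gives R(s) = 12/s^3.
e_ss = 12/K_a = 12/(250/3) = 0.144.

0.144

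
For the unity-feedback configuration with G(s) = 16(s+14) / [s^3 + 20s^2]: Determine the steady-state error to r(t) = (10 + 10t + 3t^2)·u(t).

15/28

Factoring s^2 from the denominator leaves a polynomial with constant term 20, so the system is type 2. Treating each term separately:
  • 10: tracked with zero error.
  • 10t: tracked with zero error.
  • 3t^2: e_ss = 6/K_a with K_a=11.2 → 15/28.
Total e_ss = 15/28.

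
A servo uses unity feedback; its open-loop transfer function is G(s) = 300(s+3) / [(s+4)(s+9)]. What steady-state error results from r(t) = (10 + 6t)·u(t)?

infinity

G(s) has no factors of s in the denominator, so the system is type 0. Taking each input component in turn:
  • 10: e_ss = 10/(1+K_p) with K_p=25 → 5/13.
  • 6t: a type-0 system cannot track it, e_ss → ∞.
The unbounded component dominates.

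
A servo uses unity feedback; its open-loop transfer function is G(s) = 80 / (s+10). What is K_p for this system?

8

No free integrators in G(s): this is a type 0 system.
K_p = lim_{s→0} G(s) = 80 / (10) = 8.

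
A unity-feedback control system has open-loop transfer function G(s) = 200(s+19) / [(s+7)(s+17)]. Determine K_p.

No free integrators in G(s): this is a type 0 system.
K_p = lim_{s→0} G(s) = 200·19 / (7·17) = 3800/119.

3800/119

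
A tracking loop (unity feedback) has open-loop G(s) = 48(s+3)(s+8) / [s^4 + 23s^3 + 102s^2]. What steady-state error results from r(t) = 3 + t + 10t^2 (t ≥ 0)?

85/48

Factoring s^2 from the denominator leaves a polynomial with constant term 102, so the system is type 2. By superposition:
  • 3: tracked with zero error.
  • t: tracked with zero error.
  • 10t^2: e_ss = 20/K_a with K_a=192/17 → 85/48.
Total e_ss = 85/48.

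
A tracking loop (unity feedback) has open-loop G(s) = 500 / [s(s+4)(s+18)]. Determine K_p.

infinity

K_p = lim_{s→0} G(s); with 1 pole at the origin the limit diverges, so K_p = ∞.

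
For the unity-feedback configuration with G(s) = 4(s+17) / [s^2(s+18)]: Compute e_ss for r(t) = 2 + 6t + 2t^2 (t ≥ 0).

18/17

Two free integrators in G(s): this is a type 2 system. By superposition:
  • 2: tracked with zero error.
  • 6t: tracked with zero error.
  • 2t^2: e_ss = 4/K_a with K_a=34/9 → 18/17.
Total e_ss = 18/17.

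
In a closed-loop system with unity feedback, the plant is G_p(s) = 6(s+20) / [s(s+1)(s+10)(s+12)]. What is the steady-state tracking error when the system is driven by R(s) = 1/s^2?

1

G_p(s) has one factor of s in the denominator, so the system is type 1.
K_v = lim_{s→0} s·G_p(s) = 6·20 / (1·10·12) = 1.
e_ss = 1/K_v = 1/1 = 1.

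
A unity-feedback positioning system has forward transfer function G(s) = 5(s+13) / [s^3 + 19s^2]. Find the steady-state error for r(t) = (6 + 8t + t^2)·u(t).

Factoring s^2 from the denominator leaves a polynomial with constant term 19, so the system is type 2. Taking each input component in turn:
  • 6: tracked with zero error.
  • 8t: tracked with zero error.
  • t^2: e_ss = 2/K_a with K_a=65/19 → 38/65.
Total e_ss = 38/65.

38/65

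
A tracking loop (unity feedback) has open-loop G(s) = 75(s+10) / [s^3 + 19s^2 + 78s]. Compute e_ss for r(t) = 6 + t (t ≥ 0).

0.104

Factoring s from the denominator leaves a polynomial with constant term 78, so the system is type 1. Treating each term separately:
  • 6: tracked with zero error.
  • t: e_ss = 1/K_v with K_v=125/13 → 0.104.
Total e_ss = 0.104.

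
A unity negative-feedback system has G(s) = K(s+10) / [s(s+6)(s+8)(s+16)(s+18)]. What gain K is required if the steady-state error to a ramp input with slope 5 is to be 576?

12

The open loop has one pole at the origin → type 1 system.
K_v = lim_{s→0} s·G(s) = K·10 / (6·8·16·18) = (5/6912)·K.
e_ss = 5/K_v = 576 ⇒ K_v = 5/576 ⇒ K = (5/576)/(5/6912) = 12.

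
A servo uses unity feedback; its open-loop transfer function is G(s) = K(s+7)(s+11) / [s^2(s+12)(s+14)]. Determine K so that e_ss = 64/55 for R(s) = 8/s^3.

15

Two free integrators in G(s): this is a type 2 system.
K_a = lim_{s→0} s^2·G(s) = K·7·11 / (12·14) = (11/24)·K.
e_ss = 8/K_a = 64/55 ⇒ K_a = 6.875 ⇒ K = 6.875/(11/24) = 15.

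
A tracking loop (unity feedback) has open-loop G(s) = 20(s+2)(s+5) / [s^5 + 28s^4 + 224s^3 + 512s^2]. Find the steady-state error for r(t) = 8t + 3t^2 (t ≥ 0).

15.36

Lowest-order denominator term is 512s^2, so the open loop has 2 poles at the origin → type 2 system. Taking each input component in turn:
  • 8t: tracked with zero error.
  • 3t^2: e_ss = 6/K_a with K_a=25/64 → 15.36.
Total e_ss = 15.36.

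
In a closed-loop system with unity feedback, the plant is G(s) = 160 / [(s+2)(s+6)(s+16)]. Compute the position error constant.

G(s) has no factors of s in the denominator, so the system is type 0.
K_p = lim_{s→0} G(s) = 160 / (2·6·16) = 5/6.

5/6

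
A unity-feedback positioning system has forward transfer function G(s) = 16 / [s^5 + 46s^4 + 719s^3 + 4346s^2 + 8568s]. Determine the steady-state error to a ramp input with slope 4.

2142

Lowest-order denominator term is 8568s, so the open loop has 1 pole at the origin → type 1 system.
K_v = lim_{s→0} s·G(s) = 16 / 8568 = 2/1071.
e_ss = 4/K_v = 4/(2/1071) = 2142.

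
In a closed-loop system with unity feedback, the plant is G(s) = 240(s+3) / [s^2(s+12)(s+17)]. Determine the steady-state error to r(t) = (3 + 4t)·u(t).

0

The open loop has two poles at the origin → type 2 system. Treating each term separately:
  • 3: tracked with zero error.
  • 4t: tracked with zero error.
Total e_ss = 0.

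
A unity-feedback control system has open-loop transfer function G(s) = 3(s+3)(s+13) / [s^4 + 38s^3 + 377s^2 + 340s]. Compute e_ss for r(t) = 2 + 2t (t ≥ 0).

Factoring s from the denominator leaves a polynomial with constant term 340, so the system is type 1. By superposition:
  • 2: tracked with zero error.
  • 2t: e_ss = 2/K_v with K_v=117/340 → 680/117.
Total e_ss = 680/117.

680/117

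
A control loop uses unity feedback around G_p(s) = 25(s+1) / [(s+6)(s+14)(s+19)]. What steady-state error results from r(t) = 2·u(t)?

3192/1621

G_p(s) has no factors of s in the denominator, so the system is type 0.
K_p = lim_{s→0} G_p(s) = 25·1 / (6·14·19) = 25/1596.
e_ss = 2/(1 + K_p) = 2/(1621/1596) = 3192/1621.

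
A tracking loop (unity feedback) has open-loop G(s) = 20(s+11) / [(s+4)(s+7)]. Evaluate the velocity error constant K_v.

System type = 0 (no poles at s=0).
K_v = lim_{s→0} s·G(s) = 0 (the extra factor of s kills the finite limit).

0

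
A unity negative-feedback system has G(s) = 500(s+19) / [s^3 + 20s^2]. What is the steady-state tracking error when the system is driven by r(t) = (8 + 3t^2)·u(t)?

Lowest-order denominator term is 20s^2, so the open loop has 2 poles at the origin → type 2 system. By superposition:
  • 8: tracked with zero error.
  • 3t^2: e_ss = 6/K_a with K_a=475 → 6/475.
Total e_ss = 6/475.

6/475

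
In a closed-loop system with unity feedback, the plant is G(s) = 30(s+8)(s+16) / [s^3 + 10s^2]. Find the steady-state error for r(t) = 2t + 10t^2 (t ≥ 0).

Factoring s^2 from the denominator leaves a polynomial with constant term 10, so the system is type 2. Treating each term separately:
  • 2t: tracked with zero error.
  • 10t^2: e_ss = 20/K_a with K_a=384 → 5/96.
Total e_ss = 5/96.

5/96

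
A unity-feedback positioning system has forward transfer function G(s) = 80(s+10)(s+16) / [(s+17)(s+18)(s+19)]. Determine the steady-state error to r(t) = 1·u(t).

2907/9307

System type = 0 (no poles at s=0).
K_p = lim_{s→0} G(s) = 80·10·16 / (17·18·19) = 6400/2907.
e_ss = 1/(1 + K_p) = 1/(9307/2907) = 2907/9307.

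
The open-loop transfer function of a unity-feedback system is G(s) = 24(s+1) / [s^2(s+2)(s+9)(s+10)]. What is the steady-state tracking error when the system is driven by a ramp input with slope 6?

The open loop has two poles at the origin → type 2 system.
A type-2 system has K_v = ∞, so it tracks a ramp input with zero steady-state error.

0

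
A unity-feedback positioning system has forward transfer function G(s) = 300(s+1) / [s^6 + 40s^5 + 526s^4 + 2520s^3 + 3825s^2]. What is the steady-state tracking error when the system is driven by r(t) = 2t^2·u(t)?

The denominator has no term below 3825s^2 — 2 poles at s=0, type 2.
K_a = lim_{s→0} s^2·G(s) = 300·1 / 3825 = 4/51.
r(t) = 2t^2 gives R(s) = 4/s^3.
e_ss = 4/K_a = 4/(4/51) = 51.

51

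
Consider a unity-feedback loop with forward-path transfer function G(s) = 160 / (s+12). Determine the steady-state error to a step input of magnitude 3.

No free integrators in G(s): this is a type 0 system.
K_p = lim_{s→0} G(s) = 160 / (12) = 40/3.
e_ss = 3/(1 + K_p) = 3/(43/3) = 9/43.

9/43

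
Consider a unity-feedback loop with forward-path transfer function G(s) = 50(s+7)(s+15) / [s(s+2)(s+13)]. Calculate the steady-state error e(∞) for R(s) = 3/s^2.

The open loop has one pole at the origin → type 1 system.
K_v = lim_{s→0} s·G(s) = 50·7·15 / (2·13) = 2625/13.
e_ss = 3/K_v = 3/(2625/13) = 13/875.

13/875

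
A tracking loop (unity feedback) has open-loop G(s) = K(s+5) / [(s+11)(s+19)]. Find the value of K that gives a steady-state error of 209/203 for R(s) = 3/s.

80

No free integrators in G(s): this is a type 0 system.
K_p = lim_{s→0} G(s) = K·5 / (11·19) = (5/209)·K.
e_ss = 3/(1 + K_p) = 209/203 ⇒ 1 + (5/209)·K = 609/209 ⇒ K = 80.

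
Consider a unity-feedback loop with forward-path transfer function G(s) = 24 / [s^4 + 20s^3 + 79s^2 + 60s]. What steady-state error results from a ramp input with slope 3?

The denominator has no term below 60s — 1 pole at s=0, type 1.
K_v = lim_{s→0} s·G(s) = 24 / 60 = 0.4.
e_ss = 3/K_v = 3/0.4 = 7.5.

7.5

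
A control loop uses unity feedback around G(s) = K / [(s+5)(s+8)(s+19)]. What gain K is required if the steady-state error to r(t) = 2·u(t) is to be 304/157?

25

System type = 0 (no poles at s=0).
K_p = lim_{s→0} G(s) = K / (5·8·19) = (1/760)·K.
e_ss = 2/(1 + K_p) = 304/157 ⇒ 1 + (1/760)·K = 157/152 ⇒ K = 25.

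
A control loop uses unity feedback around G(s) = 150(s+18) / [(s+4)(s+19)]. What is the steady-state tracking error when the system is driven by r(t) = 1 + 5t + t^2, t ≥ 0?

System type = 0 (no poles at s=0). Taking each input component in turn:
  • 1: e_ss = 1/(1+K_p) with K_p=675/19 → 19/694.
  • 5t: a type-0 system cannot track it, e_ss → ∞.
  • t^2: a type-0 system cannot track it, e_ss → ∞.
The unbounded component dominates.

infinity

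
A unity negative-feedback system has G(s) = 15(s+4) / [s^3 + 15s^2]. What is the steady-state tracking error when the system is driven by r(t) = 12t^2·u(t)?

The denominator has no term below 15s^2 — 2 poles at s=0, type 2.
K_a = lim_{s→0} s^2·G(s) = 15·4 / 15 = 4.
r(t) = 12t^2 gives R(s) = 24/s^3.
e_ss = 24/K_a = 24/4 = 6.

6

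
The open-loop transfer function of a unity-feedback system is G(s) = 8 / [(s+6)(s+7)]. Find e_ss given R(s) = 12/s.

10.08

No free integrators in G(s): this is a type 0 system.
K_p = lim_{s→0} G(s) = 8 / (6·7) = 4/21.
e_ss = 12/(1 + K_p) = 12/(25/21) = 10.08.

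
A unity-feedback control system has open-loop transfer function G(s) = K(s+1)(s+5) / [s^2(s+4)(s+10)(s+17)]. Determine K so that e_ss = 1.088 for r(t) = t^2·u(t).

250

Two free integrators in G(s): this is a type 2 system.
K_a = lim_{s→0} s^2·G(s) = K·1·5 / (4·10·17) = (1/136)·K.
e_ss = 2/K_a = 1.088 ⇒ K_a = 125/68 ⇒ K = (125/68)/(1/136) = 250.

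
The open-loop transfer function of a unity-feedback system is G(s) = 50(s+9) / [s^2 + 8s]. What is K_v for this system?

56.25

Factoring s from the denominator leaves a polynomial with constant term 8, so the system is type 1.
K_v = lim_{s→0} s·G(s) = 50·9 / 8 = 56.25.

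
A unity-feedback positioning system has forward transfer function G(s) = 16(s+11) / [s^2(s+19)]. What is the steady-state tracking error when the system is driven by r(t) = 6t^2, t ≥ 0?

Two free integrators in G(s): this is a type 2 system.
K_a = lim_{s→0} s^2·G(s) = 16·11 / (19) = 176/19.
r(t) = 6t^2 gives R(s) = 12/s^3.
e_ss = 12/K_a = 12/(176/19) = 57/44.

57/44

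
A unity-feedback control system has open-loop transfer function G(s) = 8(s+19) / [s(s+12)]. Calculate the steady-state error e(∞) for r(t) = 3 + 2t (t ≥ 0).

3/19

The open loop has one pole at the origin → type 1 system. By superposition:
  • 3: tracked with zero error.
  • 2t: e_ss = 2/K_v with K_v=38/3 → 3/19.
Total e_ss = 3/19.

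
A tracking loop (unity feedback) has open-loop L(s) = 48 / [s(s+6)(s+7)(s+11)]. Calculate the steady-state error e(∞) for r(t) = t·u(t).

9.625

L(s) has one factor of s in the denominator, so the system is type 1.
K_v = lim_{s→0} s·L(s) = 48 / (6·7·11) = 8/77.
e_ss = 1/K_v = 1/(8/77) = 9.625.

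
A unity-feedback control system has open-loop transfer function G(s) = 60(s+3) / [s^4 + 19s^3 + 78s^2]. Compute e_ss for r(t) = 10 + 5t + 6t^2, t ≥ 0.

5.2

The denominator has no term below 78s^2 — 2 poles at s=0, type 2. Treating each term separately:
  • 10: tracked with zero error.
  • 5t: tracked with zero error.
  • 6t^2: e_ss = 12/K_a with K_a=30/13 → 5.2.
Total e_ss = 5.2.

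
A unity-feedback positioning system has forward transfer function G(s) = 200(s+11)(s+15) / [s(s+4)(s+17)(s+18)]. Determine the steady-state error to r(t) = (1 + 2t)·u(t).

102/1375

G(s) has one factor of s in the denominator, so the system is type 1. Treating each term separately:
  • 1: tracked with zero error.
  • 2t: e_ss = 2/K_v with K_v=1375/51 → 102/1375.
Total e_ss = 102/1375.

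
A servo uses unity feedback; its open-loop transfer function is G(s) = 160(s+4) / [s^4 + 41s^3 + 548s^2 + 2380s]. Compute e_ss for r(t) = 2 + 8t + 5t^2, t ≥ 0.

infinity

Factoring s from the denominator leaves a polynomial with constant term 2380, so the system is type 1. By superposition:
  • 2: tracked with zero error.
  • 8t: e_ss = 8/K_v with K_v=32/119 → 29.75.
  • 5t^2: a type-1 system cannot track it, e_ss → ∞.
The unbounded component dominates.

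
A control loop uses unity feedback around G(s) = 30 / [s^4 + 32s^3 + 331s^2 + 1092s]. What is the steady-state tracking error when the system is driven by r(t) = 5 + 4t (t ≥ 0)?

The denominator has no term below 1092s — 1 pole at s=0, type 1. Treating each term separately:
  • 5: tracked with zero error.
  • 4t: e_ss = 4/K_v with K_v=5/182 → 145.6.
Total e_ss = 145.6.

145.6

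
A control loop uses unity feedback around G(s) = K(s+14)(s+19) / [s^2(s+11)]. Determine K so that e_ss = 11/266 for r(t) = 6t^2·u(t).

12

Two free integrators in G(s): this is a type 2 system.
K_a = lim_{s→0} s^2·G(s) = K·14·19 / (11) = (266/11)·K.
e_ss = 12/K_a = 11/266 ⇒ K_a = 3192/11 ⇒ K = (3192/11)/(266/11) = 12.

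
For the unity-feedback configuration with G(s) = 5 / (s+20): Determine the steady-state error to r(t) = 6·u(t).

4.8

The open loop has no poles at the origin → type 0 system.
K_p = lim_{s→0} G(s) = 5 / (20) = 0.25.
e_ss = 6/(1 + K_p) = 6/1.25 = 4.8.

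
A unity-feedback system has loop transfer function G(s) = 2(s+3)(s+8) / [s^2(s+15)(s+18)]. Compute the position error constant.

K_p = lim_{s→0} G(s); with 2 poles at the origin the limit diverges, so K_p = ∞.

infinity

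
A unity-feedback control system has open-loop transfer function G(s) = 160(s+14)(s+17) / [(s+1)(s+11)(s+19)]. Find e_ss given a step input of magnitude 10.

System type = 0 (no poles at s=0).
K_p = lim_{s→0} G(s) = 160·14·17 / (1·11·19) = 38080/209.
e_ss = 10/(1 + K_p) = 10/(38289/209) = 2090/38289.

2090/38289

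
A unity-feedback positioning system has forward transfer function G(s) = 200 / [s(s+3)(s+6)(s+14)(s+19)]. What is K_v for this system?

50/1197

The open loop has one pole at the origin → type 1 system.
K_v = lim_{s→0} s·G(s) = 200 / (3·6·14·19) = 50/1197.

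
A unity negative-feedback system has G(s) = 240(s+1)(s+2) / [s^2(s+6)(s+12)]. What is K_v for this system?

K_v = lim_{s→0} s·G(s); with 2 poles at the origin the limit diverges, so K_v = ∞.

infinity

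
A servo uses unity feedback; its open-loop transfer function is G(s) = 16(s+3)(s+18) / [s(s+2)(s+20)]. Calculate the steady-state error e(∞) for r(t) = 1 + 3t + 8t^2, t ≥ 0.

System type = 1 (one pole at s=0). Treating each term separately:
  • 1: tracked with zero error.
  • 3t: e_ss = 3/K_v with K_v=21.6 → 5/36.
  • 8t^2: a type-1 system cannot track it, e_ss → ∞.
The unbounded component dominates.

infinity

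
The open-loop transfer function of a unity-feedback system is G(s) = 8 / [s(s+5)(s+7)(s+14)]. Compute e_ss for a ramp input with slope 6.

367.5

The open loop has one pole at the origin → type 1 system.
K_v = lim_{s→0} s·G(s) = 8 / (5·7·14) = 4/245.
e_ss = 6/K_v = 6/(4/245) = 367.5.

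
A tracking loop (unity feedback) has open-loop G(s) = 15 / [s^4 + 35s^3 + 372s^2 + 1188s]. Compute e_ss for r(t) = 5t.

396

Factoring s from the denominator leaves a polynomial with constant term 1188, so the system is type 1.
K_v = lim_{s→0} s·G(s) = 15 / 1188 = 5/396.
e_ss = 5/K_v = 5/(5/396) = 396.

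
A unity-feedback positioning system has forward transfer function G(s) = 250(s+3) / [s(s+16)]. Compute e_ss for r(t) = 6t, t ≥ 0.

One free integrator in G(s): this is a type 1 system.
K_v = lim_{s→0} s·G(s) = 250·3 / (16) = 46.875.
e_ss = 6/K_v = 6/46.875 = 0.128.

0.128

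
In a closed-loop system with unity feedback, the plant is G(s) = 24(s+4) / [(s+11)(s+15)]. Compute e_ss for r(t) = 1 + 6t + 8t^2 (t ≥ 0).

infinity

No free integrators in G(s): this is a type 0 system. By superposition:
  • 1: e_ss = 1/(1+K_p) with K_p=32/55 → 55/87.
  • 6t: a type-0 system cannot track it, e_ss → ∞.
  • 8t^2: a type-0 system cannot track it, e_ss → ∞.
The unbounded component dominates.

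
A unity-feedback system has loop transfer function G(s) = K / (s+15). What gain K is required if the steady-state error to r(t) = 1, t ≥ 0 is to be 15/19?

The open loop has no poles at the origin → type 0 system.
K_p = lim_{s→0} G(s) = K / (15) = (1/15)·K.
e_ss = 1/(1 + K_p) = 15/19 ⇒ 1 + (1/15)·K = 19/15 ⇒ K = 4.

4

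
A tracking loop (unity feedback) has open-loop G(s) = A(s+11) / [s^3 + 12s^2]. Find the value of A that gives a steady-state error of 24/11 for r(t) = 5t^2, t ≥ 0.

5

The denominator has no term below 12s^2 — 2 poles at s=0, type 2.
K_a = lim_{s→0} s^2·G(s) = A·11 / 12 = (11/12)·A.
e_ss = 10/K_a = 24/11 ⇒ K_a = 55/12 ⇒ A = (55/12)/(11/12) = 5.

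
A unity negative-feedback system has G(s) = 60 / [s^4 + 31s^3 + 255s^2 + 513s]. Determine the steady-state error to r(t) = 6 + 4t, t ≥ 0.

The denominator has no term below 513s — 1 pole at s=0, type 1. Taking each input component in turn:
  • 6: tracked with zero error.
  • 4t: e_ss = 4/K_v with K_v=20/171 → 34.2.
Total e_ss = 34.2.

34.2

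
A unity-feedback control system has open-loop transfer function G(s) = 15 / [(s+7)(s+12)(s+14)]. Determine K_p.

System type = 0 (no poles at s=0).
K_p = lim_{s→0} G(s) = 15 / (7·12·14) = 5/392.

5/392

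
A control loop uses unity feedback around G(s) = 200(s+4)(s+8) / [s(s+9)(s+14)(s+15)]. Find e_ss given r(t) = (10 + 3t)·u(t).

567/640

The open loop has one pole at the origin → type 1 system. Treating each term separately:
  • 10: tracked with zero error.
  • 3t: e_ss = 3/K_v with K_v=640/189 → 567/640.
Total e_ss = 567/640.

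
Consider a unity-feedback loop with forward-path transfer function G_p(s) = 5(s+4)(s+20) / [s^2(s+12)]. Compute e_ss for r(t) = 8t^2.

Two free integrators in G_p(s): this is a type 2 system.
K_a = lim_{s→0} s^2·G_p(s) = 5·4·20 / (12) = 100/3.
r(t) = 8t^2 gives R(s) = 16/s^3.
e_ss = 16/K_a = 16/(100/3) = 0.48.

0.48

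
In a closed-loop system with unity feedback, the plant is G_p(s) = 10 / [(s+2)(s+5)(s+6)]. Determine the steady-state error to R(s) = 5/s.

The open loop has no poles at the origin → type 0 system.
K_p = lim_{s→0} G_p(s) = 10 / (2·5·6) = 1/6.
e_ss = 5/(1 + K_p) = 5/(7/6) = 30/7.

30/7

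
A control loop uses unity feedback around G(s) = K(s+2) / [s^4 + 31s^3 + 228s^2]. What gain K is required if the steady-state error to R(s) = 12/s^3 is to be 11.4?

Lowest-order denominator term is 228s^2, so the open loop has 2 poles at the origin → type 2 system.
K_a = lim_{s→0} s^2·G(s) = K·2 / 228 = (1/114)·K.
e_ss = 12/K_a = 11.4 ⇒ K_a = 20/19 ⇒ K = (20/19)/(1/114) = 120.

120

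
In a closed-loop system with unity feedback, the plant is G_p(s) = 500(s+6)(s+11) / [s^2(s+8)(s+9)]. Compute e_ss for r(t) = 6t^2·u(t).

System type = 2 (two poles at s=0).
K_a = lim_{s→0} s^2·G_p(s) = 500·6·11 / (8·9) = 1375/3.
r(t) = 6t^2 gives R(s) = 12/s^3.
e_ss = 12/K_a = 12/(1375/3) = 36/1375.

36/1375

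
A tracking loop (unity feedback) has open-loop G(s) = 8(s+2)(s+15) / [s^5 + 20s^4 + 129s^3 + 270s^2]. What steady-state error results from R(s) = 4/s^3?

4.5

Factoring s^2 from the denominator leaves a polynomial with constant term 270, so the system is type 2.
K_a = lim_{s→0} s^2·G(s) = 8·2·15 / 270 = 8/9.
r(t) = 2t^2 gives R(s) = 4/s^3.
e_ss = 4/K_a = 4/(8/9) = 4.5.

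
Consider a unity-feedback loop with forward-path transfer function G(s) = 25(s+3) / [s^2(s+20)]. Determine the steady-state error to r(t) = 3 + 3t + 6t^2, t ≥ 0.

3.2

System type = 2 (two poles at s=0). Treating each term separately:
  • 3: tracked with zero error.
  • 3t: tracked with zero error.
  • 6t^2: e_ss = 12/K_a with K_a=3.75 → 3.2.
Total e_ss = 3.2.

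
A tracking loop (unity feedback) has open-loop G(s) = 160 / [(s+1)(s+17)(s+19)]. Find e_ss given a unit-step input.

323/483

The open loop has no poles at the origin → type 0 system.
K_p = lim_{s→0} G(s) = 160 / (1·17·19) = 160/323.
e_ss = 1/(1 + K_p) = 1/(483/323) = 323/483.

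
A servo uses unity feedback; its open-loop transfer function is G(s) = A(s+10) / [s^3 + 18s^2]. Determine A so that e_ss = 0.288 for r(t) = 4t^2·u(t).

50

Factoring s^2 from the denominator leaves a polynomial with constant term 18, so the system is type 2.
K_a = lim_{s→0} s^2·G(s) = A·10 / 18 = (5/9)·A.
e_ss = 8/K_a = 0.288 ⇒ K_a = 250/9 ⇒ A = (250/9)/(5/9) = 50.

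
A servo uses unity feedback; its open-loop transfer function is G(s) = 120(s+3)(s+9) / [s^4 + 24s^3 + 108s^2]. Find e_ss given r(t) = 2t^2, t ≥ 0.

2/15

Factoring s^2 from the denominator leaves a polynomial with constant term 108, so the system is type 2.
K_a = lim_{s→0} s^2·G(s) = 120·3·9 / 108 = 30.
r(t) = 2t^2 gives R(s) = 4/s^3.
e_ss = 4/K_a = 4/30 = 2/15.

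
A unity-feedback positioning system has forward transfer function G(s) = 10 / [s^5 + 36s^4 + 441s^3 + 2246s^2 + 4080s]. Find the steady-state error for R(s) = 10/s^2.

4080

Lowest-order denominator term is 4080s, so the open loop has 1 pole at the origin → type 1 system.
K_v = lim_{s→0} s·G(s) = 10 / 4080 = 1/408.
e_ss = 10/K_v = 10/(1/408) = 4080.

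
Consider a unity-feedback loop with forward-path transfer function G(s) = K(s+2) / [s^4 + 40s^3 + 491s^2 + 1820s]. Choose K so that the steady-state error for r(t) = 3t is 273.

Lowest-order denominator term is 1820s, so the open loop has 1 pole at the origin → type 1 system.
K_v = lim_{s→0} s·G(s) = K·2 / 1820 = (1/910)·K.
e_ss = 3/K_v = 273 ⇒ K_v = 1/91 ⇒ K = (1/91)/(1/910) = 10.

10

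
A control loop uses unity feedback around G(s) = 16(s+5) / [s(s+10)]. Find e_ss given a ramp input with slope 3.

G(s) has one factor of s in the denominator, so the system is type 1.
K_v = lim_{s→0} s·G(s) = 16·5 / (10) = 8.
e_ss = 3/K_v = 3/8 = 0.375.

0.375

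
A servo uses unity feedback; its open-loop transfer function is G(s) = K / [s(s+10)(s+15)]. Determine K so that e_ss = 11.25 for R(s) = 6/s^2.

System type = 1 (one pole at s=0).
K_v = lim_{s→0} s·G(s) = K / (10·15) = (1/150)·K.
e_ss = 6/K_v = 11.25 ⇒ K_v = 8/15 ⇒ K = (8/15)/(1/150) = 80.

80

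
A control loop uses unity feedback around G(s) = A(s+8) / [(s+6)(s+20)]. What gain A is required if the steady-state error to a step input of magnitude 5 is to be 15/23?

The open loop has no poles at the origin → type 0 system.
K_p = lim_{s→0} G(s) = A·8 / (6·20) = (1/15)·A.
e_ss = 5/(1 + K_p) = 15/23 ⇒ 1 + (1/15)·A = 23/3 ⇒ A = 100.

100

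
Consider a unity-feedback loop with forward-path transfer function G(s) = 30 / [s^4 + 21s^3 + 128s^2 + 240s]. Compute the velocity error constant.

Lowest-order denominator term is 240s, so the open loop has 1 pole at the origin → type 1 system.
K_v = lim_{s→0} s·G(s) = 30 / 240 = 0.125.

0.125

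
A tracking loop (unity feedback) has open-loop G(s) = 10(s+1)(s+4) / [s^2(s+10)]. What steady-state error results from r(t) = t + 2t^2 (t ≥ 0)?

The open loop has two poles at the origin → type 2 system. Taking each input component in turn:
  • t: tracked with zero error.
  • 2t^2: e_ss = 4/K_a with K_a=4 → 1.
Total e_ss = 1.

1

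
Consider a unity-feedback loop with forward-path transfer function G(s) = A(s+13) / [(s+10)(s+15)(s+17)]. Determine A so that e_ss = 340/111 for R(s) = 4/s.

No free integrators in G(s): this is a type 0 system.
K_p = lim_{s→0} G(s) = A·13 / (10·15·17) = (13/2550)·A.
e_ss = 4/(1 + K_p) = 340/111 ⇒ 1 + (13/2550)·A = 111/85 ⇒ A = 60.

60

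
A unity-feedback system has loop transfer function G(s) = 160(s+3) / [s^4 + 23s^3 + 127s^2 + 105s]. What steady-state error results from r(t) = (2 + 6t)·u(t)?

The denominator has no term below 105s — 1 pole at s=0, type 1. By superposition:
  • 2: tracked with zero error.
  • 6t: e_ss = 6/K_v with K_v=32/7 → 1.3125.
Total e_ss = 1.3125.

1.3125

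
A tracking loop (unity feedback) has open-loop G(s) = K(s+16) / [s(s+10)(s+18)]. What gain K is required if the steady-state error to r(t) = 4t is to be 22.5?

G(s) has one factor of s in the denominator, so the system is type 1.
K_v = lim_{s→0} s·G(s) = K·16 / (10·18) = (4/45)·K.
e_ss = 4/K_v = 22.5 ⇒ K_v = 8/45 ⇒ K = (8/45)/(4/45) = 2.

2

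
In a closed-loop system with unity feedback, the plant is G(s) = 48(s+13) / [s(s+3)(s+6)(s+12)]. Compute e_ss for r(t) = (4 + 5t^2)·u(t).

infinity

One free integrator in G(s): this is a type 1 system. By superposition:
  • 4: tracked with zero error.
  • 5t^2: a type-1 system cannot track it, e_ss → ∞.
The unbounded component dominates.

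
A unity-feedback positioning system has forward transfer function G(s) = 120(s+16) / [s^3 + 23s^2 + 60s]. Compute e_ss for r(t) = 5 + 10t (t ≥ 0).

0.3125

Lowest-order denominator term is 60s, so the open loop has 1 pole at the origin → type 1 system. Treating each term separately:
  • 5: tracked with zero error.
  • 10t: e_ss = 10/K_v with K_v=32 → 0.3125.
Total e_ss = 0.3125.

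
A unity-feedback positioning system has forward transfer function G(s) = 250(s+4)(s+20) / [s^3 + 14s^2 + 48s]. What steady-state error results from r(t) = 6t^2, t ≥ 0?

infinity

Lowest-order denominator term is 48s, so the open loop has 1 pole at the origin → type 1 system.
K_a = lim_{s→0} s^2·G(s) = 0; the steady-state error to this parabolic input grows without bound.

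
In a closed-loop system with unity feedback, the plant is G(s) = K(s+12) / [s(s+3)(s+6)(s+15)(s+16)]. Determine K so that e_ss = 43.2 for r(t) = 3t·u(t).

25

One free integrator in G(s): this is a type 1 system.
K_v = lim_{s→0} s·G(s) = K·12 / (3·6·15·16) = (1/360)·K.
e_ss = 3/K_v = 43.2 ⇒ K_v = 5/72 ⇒ K = (5/72)/(1/360) = 25.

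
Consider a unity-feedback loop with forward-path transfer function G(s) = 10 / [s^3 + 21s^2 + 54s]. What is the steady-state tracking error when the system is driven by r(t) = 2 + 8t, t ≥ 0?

43.2

The denominator has no term below 54s — 1 pole at s=0, type 1. Treating each term separately:
  • 2: tracked with zero error.
  • 8t: e_ss = 8/K_v with K_v=5/27 → 43.2.
Total e_ss = 43.2.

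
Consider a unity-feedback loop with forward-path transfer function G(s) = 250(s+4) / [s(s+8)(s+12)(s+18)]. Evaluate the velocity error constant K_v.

125/216

The open loop has one pole at the origin → type 1 system.
K_v = lim_{s→0} s·G(s) = 250·4 / (8·12·18) = 125/216.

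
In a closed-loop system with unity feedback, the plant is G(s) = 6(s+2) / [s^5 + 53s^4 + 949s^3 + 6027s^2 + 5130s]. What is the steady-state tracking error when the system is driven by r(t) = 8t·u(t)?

The denominator has no term below 5130s — 1 pole at s=0, type 1.
K_v = lim_{s→0} s·G(s) = 6·2 / 5130 = 2/855.
e_ss = 8/K_v = 8/(2/855) = 3420.

3420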